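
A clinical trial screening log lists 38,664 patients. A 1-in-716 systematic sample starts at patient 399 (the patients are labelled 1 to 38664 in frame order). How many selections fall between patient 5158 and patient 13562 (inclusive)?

k = 716
First selection ≥ 5158: 399 + ⌈(5158−399)/716⌉·716 = 399 + 7×716 = 5411
Last selection ≤ 13562: 399 + ⌊(13562−399)/716⌋·716 = 399 + 18×716 = 13287
Count = 18 − 7 + 1 = 12

12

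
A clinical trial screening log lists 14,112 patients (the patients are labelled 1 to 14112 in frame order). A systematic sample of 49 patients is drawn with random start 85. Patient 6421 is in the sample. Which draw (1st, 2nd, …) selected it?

23

k = 14112/49 = 288
position = (6421 − 85)/288 + 1 = 6336/288 + 1 = 22 + 1 = 23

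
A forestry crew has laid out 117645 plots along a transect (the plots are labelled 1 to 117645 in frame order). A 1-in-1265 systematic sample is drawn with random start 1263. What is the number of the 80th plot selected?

101198

k = 1265
80th selection = r + (80−1)·k = 1263 + 79×1265 = 1263 + 99935 = 101198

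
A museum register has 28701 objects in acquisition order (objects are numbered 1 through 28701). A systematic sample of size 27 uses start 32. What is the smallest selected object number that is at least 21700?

22355

k = 28701/27 = 1063
Steps past start: ⌈(21700 − 32)/1063⌉ = ⌈21668/1063⌉ = 21
Selected object: 32 + 21×1063 = 22355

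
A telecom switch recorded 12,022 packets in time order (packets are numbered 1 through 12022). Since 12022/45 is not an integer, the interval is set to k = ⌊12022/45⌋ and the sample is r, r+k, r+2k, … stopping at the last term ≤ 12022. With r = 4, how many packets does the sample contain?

46

k = ⌊12022/45⌋ = 267
Achieved size = ⌊(12022 − 4)/267⌋ + 1 = ⌊12018/267⌋ + 1 = 45 + 1 = 46
(last selection: 4 + 45×267 = 12019 ≤ 12022; next would be 12286 > 12022)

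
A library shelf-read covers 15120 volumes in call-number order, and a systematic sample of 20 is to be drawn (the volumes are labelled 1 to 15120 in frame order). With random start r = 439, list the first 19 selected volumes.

k = N/n = 15120/20 = 756
volume 1: 439
volume 2: 439 + 756 = 1195
volume 3: 1195 + 756 = 1951
volume 4: 1951 + 756 = 2707
volume 5: 2707 + 756 = 3463
volume 6: 3463 + 756 = 4219
volume 7: 4219 + 756 = 4975
volume 8: 4975 + 756 = 5731
volume 9: 5731 + 756 = 6487
volume 10: 6487 + 756 = 7243
volume 11: 7243 + 756 = 7999
volume 12: 7999 + 756 = 8755
volume 13: 8755 + 756 = 9511
volume 14: 9511 + 756 = 10267
volume 15: 10267 + 756 = 11023
volume 16: 11023 + 756 = 11779
volume 17: 11779 + 756 = 12535
volume 18: 12535 + 756 = 13291
volume 19: 13291 + 756 = 14047

439, 1195, 1951, 2707, 3463, 4219, 4975, 5731, 6487, 7243, 7999, 8755, 9511, 10267, 11023, 11779, 12535, 13291, 14047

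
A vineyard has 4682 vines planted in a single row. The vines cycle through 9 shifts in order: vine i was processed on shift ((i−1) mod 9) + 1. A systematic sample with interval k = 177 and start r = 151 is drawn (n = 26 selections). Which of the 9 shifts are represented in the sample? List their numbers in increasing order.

Consecutive selections differ by k = 177, so their shift numbers differ by 177 mod 9 = 6.
gcd(177, 9) = 3, so the sample visits 9/3 = 3 distinct residues mod 9.
Start 151 is shift 7; the shifts hit are 1, 4, 7.

1, 4, 7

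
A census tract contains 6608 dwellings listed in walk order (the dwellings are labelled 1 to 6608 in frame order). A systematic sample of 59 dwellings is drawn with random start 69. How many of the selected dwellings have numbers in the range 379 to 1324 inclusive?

9

k = 6608/59 = 112
First selection ≥ 379: 69 + ⌈(379−69)/112⌉·112 = 69 + 3×112 = 405
Last selection ≤ 1324: 69 + ⌊(1324−69)/112⌋·112 = 69 + 11×112 = 1301
Count = 11 − 3 + 1 = 9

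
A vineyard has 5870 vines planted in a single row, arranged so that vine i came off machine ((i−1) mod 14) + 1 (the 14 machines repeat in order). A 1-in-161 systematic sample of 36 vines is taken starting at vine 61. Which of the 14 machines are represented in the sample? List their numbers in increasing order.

Consecutive selections differ by k = 161, so their machine numbers differ by 161 mod 14 = 7.
gcd(161, 14) = 7, so the sample visits 14/7 = 2 distinct residues mod 14.
Start 61 is machine 5; the machines hit are 5, 12.

5, 12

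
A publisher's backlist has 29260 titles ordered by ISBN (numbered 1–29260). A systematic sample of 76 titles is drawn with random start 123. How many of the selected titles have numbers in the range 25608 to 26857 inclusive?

3

k = 29260/76 = 385
First selection ≥ 25608: 123 + ⌈(25608−123)/385⌉·385 = 123 + 67×385 = 25918
Last selection ≤ 26857: 123 + ⌊(26857−123)/385⌋·385 = 123 + 69×385 = 26688
Count = 69 − 67 + 1 = 3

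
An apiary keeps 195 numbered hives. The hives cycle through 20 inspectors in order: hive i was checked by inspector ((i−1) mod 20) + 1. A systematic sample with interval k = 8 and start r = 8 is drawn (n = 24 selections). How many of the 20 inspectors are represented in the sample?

5

Consecutive selections differ by k = 8, so their inspector numbers differ by 8 mod 20 = 8.
gcd(8, 20) = 4, so the sample visits 20/4 = 5 distinct residues mod 20.
Start 8 is inspector 8; the inspectors hit are 4, 8, 12, 16, 20.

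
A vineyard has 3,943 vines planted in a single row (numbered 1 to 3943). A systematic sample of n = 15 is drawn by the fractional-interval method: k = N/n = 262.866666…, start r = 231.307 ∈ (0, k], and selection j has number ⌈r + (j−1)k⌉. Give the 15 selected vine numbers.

j=1: r + 0k = 231.307 → ⌈·⌉ = 232
j=2: r + 1k = 494.173666… → ⌈·⌉ = 495
j=3: r + 2k = 757.040333… → ⌈·⌉ = 758
j=4: r + 3k = 1019.907 → ⌈·⌉ = 1020
j=5: r + 4k = 1282.773666… → ⌈·⌉ = 1283
j=6: r + 5k = 1545.640333… → ⌈·⌉ = 1546
j=7: r + 6k = 1808.507 → ⌈·⌉ = 1809
j=8: r + 7k = 2071.373666… → ⌈·⌉ = 2072
j=9: r + 8k = 2334.240333… → ⌈·⌉ = 2335
j=10: r + 9k = 2597.107 → ⌈·⌉ = 2598
j=11: r + 10k = 2859.973666… → ⌈·⌉ = 2860
j=12: r + 11k = 3122.840333… → ⌈·⌉ = 3123
j=13: r + 12k = 3385.707 → ⌈·⌉ = 3386
j=14: r + 13k = 3648.573666… → ⌈·⌉ = 3649
j=15: r + 14k = 3911.440333… → ⌈·⌉ = 3912

232, 495, 758, 1020, 1283, 1546, 1809, 2072, 2335, 2598, 2860, 3123, 3386, 3649, 3912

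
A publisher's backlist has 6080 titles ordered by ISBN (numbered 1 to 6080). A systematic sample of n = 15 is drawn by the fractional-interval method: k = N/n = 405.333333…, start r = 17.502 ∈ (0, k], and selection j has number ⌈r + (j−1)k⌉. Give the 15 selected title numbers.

18, 423, 829, 1234, 1639, 2045, 2450, 2855, 3261, 3666, 4071, 4477, 4882, 5287, 5693

j=1: r + 0k = 17.502 → ⌈·⌉ = 18
j=2: r + 1k = 422.835333… → ⌈·⌉ = 423
j=3: r + 2k = 828.168666… → ⌈·⌉ = 829
j=4: r + 3k = 1233.502 → ⌈·⌉ = 1234
j=5: r + 4k = 1638.835333… → ⌈·⌉ = 1639
j=6: r + 5k = 2044.168666… → ⌈·⌉ = 2045
j=7: r + 6k = 2449.502 → ⌈·⌉ = 2450
j=8: r + 7k = 2854.835333… → ⌈·⌉ = 2855
j=9: r + 8k = 3260.168666… → ⌈·⌉ = 3261
j=10: r + 9k = 3665.502 → ⌈·⌉ = 3666
j=11: r + 10k = 4070.835333… → ⌈·⌉ = 4071
j=12: r + 11k = 4476.168666… → ⌈·⌉ = 4477
j=13: r + 12k = 4881.502 → ⌈·⌉ = 4882
j=14: r + 13k = 5286.835333… → ⌈·⌉ = 5287
j=15: r + 14k = 5692.168666… → ⌈·⌉ = 5693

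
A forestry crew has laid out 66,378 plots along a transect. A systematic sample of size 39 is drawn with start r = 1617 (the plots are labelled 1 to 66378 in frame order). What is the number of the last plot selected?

66293

k = 66378/39 = 1702
39th selection = r + (39−1)·k = 1617 + 38×1702 = 1617 + 64676 = 66293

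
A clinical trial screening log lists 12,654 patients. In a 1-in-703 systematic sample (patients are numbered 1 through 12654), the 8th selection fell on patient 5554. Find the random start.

k = 703
r = 5554 − (8−1)×703 = 5554 − 4921 = 633

633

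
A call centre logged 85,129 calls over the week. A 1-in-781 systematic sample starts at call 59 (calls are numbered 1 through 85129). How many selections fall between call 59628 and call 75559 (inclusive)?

k = 781
First selection ≥ 59628: 59 + ⌈(59628−59)/781⌉·781 = 59 + 77×781 = 60196
Last selection ≤ 75559: 59 + ⌊(75559−59)/781⌋·781 = 59 + 96×781 = 75035
Count = 96 − 77 + 1 = 20

20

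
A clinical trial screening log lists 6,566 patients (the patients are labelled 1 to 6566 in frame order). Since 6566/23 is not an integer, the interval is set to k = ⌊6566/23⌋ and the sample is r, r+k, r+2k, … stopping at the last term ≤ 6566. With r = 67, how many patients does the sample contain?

k = ⌊6566/23⌋ = 285
Achieved size = ⌊(6566 − 67)/285⌋ + 1 = ⌊6499/285⌋ + 1 = 22 + 1 = 23
(last selection: 67 + 22×285 = 6337 ≤ 6566; next would be 6622 > 6566)

23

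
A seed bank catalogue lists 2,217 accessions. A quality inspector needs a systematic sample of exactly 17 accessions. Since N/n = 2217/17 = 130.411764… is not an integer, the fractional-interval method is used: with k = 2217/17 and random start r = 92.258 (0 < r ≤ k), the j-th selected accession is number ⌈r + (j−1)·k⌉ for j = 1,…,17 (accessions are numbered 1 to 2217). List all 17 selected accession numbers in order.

93, 223, 354, 484, 614, 745, 875, 1006, 1136, 1266, 1397, 1527, 1658, 1788, 1919, 2049, 2179

j=1: r + 0k = 92.258 → ⌈·⌉ = 93
j=2: r + 1k = 222.669764… → ⌈·⌉ = 223
j=3: r + 2k = 353.081529… → ⌈·⌉ = 354
j=4: r + 3k = 483.493294… → ⌈·⌉ = 484
j=5: r + 4k = 613.905058… → ⌈·⌉ = 614
j=6: r + 5k = 744.316823… → ⌈·⌉ = 745
j=7: r + 6k = 874.728588… → ⌈·⌉ = 875
j=8: r + 7k = 1005.140352… → ⌈·⌉ = 1006
j=9: r + 8k = 1135.552117… → ⌈·⌉ = 1136
j=10: r + 9k = 1265.963882… → ⌈·⌉ = 1266
j=11: r + 10k = 1396.375647… → ⌈·⌉ = 1397
j=12: r + 11k = 1526.787411… → ⌈·⌉ = 1527
j=13: r + 12k = 1657.199176… → ⌈·⌉ = 1658
j=14: r + 13k = 1787.610941… → ⌈·⌉ = 1788
j=15: r + 14k = 1918.022705… → ⌈·⌉ = 1919
j=16: r + 15k = 2048.434470… → ⌈·⌉ = 2049
j=17: r + 16k = 2178.846235… → ⌈·⌉ = 2179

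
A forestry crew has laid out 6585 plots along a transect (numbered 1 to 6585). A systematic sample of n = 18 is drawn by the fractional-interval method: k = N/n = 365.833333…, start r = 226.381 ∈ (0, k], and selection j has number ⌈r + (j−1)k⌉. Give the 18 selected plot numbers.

227, 593, 959, 1324, 1690, 2056, 2422, 2788, 3154, 3519, 3885, 4251, 4617, 4983, 5349, 5714, 6080, 6446

j=1: r + 0k = 226.381 → ⌈·⌉ = 227
j=2: r + 1k = 592.214333… → ⌈·⌉ = 593
j=3: r + 2k = 958.047666… → ⌈·⌉ = 959
j=4: r + 3k = 1323.881 → ⌈·⌉ = 1324
j=5: r + 4k = 1689.714333… → ⌈·⌉ = 1690
j=6: r + 5k = 2055.547666… → ⌈·⌉ = 2056
j=7: r + 6k = 2421.381 → ⌈·⌉ = 2422
j=8: r + 7k = 2787.214333… → ⌈·⌉ = 2788
j=9: r + 8k = 3153.047666… → ⌈·⌉ = 3154
j=10: r + 9k = 3518.881 → ⌈·⌉ = 3519
j=11: r + 10k = 3884.714333… → ⌈·⌉ = 3885
j=12: r + 11k = 4250.547666… → ⌈·⌉ = 4251
j=13: r + 12k = 4616.381 → ⌈·⌉ = 4617
j=14: r + 13k = 4982.214333… → ⌈·⌉ = 4983
j=15: r + 14k = 5348.047666… → ⌈·⌉ = 5349
j=16: r + 15k = 5713.881 → ⌈·⌉ = 5714
j=17: r + 16k = 6079.714333… → ⌈·⌉ = 6080
j=18: r + 17k = 6445.547666… → ⌈·⌉ = 6446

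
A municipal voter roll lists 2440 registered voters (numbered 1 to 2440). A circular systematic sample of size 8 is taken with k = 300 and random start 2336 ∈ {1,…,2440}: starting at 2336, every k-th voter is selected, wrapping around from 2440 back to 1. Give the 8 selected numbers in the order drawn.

2336, 196, 496, 796, 1096, 1396, 1696, 1996

Selection 1: 2336
Selection 2: 2336 + 300 = 2636 → 2636 − 2440 = 196
Selection 3: 196 + 300 = 496
Selection 4: 496 + 300 = 796
Selection 5: 796 + 300 = 1096
Selection 6: 1096 + 300 = 1396
Selection 7: 1396 + 300 = 1696
Selection 8: 1696 + 300 = 1996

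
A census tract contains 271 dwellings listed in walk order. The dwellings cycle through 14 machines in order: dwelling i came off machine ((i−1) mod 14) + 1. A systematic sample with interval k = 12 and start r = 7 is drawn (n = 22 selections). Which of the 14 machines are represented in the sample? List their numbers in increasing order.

1, 3, 5, 7, 9, 11, 13

Consecutive selections differ by k = 12, so their machine numbers differ by 12 mod 14 = 12.
gcd(12, 14) = 2, so the sample visits 14/2 = 7 distinct residues mod 14.
Start 7 is machine 7; the machines hit are 1, 3, 5, 7, 9, 11, 13.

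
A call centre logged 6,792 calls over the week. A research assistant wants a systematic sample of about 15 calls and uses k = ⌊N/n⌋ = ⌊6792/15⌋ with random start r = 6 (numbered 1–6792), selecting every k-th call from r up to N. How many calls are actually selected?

16

k = ⌊6792/15⌋ = 452
Achieved size = ⌊(6792 − 6)/452⌋ + 1 = ⌊6786/452⌋ + 1 = 15 + 1 = 16
(last selection: 6 + 15×452 = 6786 ≤ 6792; next would be 7238 > 6792)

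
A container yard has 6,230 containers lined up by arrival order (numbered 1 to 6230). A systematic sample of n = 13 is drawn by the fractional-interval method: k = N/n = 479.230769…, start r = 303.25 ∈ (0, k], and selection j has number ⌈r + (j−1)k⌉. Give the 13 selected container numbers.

304, 783, 1262, 1741, 2221, 2700, 3179, 3658, 4138, 4617, 5096, 5575, 6055

j=1: r + 0k = 303.25 → ⌈·⌉ = 304
j=2: r + 1k = 782.480769… → ⌈·⌉ = 783
j=3: r + 2k = 1261.711538… → ⌈·⌉ = 1262
j=4: r + 3k = 1740.942307… → ⌈·⌉ = 1741
j=5: r + 4k = 2220.173076… → ⌈·⌉ = 2221
j=6: r + 5k = 2699.403846… → ⌈·⌉ = 2700
j=7: r + 6k = 3178.634615… → ⌈·⌉ = 3179
j=8: r + 7k = 3657.865384… → ⌈·⌉ = 3658
j=9: r + 8k = 4137.096153… → ⌈·⌉ = 4138
j=10: r + 9k = 4616.326923… → ⌈·⌉ = 4617
j=11: r + 10k = 5095.557692… → ⌈·⌉ = 5096
j=12: r + 11k = 5574.788461… → ⌈·⌉ = 5575
j=13: r + 12k = 6054.019230… → ⌈·⌉ = 6055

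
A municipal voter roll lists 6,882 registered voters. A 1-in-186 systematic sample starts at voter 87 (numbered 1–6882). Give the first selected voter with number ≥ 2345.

k = 186
Steps past start: ⌈(2345 − 87)/186⌉ = ⌈2258/186⌉ = 13
Selected voter: 87 + 13×186 = 2505

2505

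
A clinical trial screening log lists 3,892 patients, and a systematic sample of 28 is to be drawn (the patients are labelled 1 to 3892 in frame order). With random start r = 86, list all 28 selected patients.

86, 225, 364, 503, 642, 781, 920, 1059, 1198, 1337, 1476, 1615, 1754, 1893, 2032, 2171, 2310, 2449, 2588, 2727, 2866, 3005, 3144, 3283, 3422, 3561, 3700, 3839

k = N/n = 3892/28 = 139
patient 1: 86
patient 2: 86 + 139 = 225
patient 3: 225 + 139 = 364
patient 4: 364 + 139 = 503
patient 5: 503 + 139 = 642
patient 6: 642 + 139 = 781
patient 7: 781 + 139 = 920
patient 8: 920 + 139 = 1059
patient 9: 1059 + 139 = 1198
patient 10: 1198 + 139 = 1337
patient 11: 1337 + 139 = 1476
patient 12: 1476 + 139 = 1615
patient 13: 1615 + 139 = 1754
patient 14: 1754 + 139 = 1893
patient 15: 1893 + 139 = 2032
patient 16: 2032 + 139 = 2171
patient 17: 2171 + 139 = 2310
patient 18: 2310 + 139 = 2449
patient 19: 2449 + 139 = 2588
patient 20: 2588 + 139 = 2727
patient 21: 2727 + 139 = 2866
patient 22: 2866 + 139 = 3005
patient 23: 3005 + 139 = 3144
patient 24: 3144 + 139 = 3283
patient 25: 3283 + 139 = 3422
patient 26: 3422 + 139 = 3561
patient 27: 3561 + 139 = 3700
patient 28: 3700 + 139 = 3839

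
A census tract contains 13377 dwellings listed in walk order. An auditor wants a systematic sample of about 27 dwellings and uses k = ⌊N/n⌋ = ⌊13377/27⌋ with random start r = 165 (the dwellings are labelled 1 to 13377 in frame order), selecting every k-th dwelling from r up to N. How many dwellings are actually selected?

k = ⌊13377/27⌋ = 495
Achieved size = ⌊(13377 − 165)/495⌋ + 1 = ⌊13212/495⌋ + 1 = 26 + 1 = 27
(last selection: 165 + 26×495 = 13035 ≤ 13377; next would be 13530 > 13377)

27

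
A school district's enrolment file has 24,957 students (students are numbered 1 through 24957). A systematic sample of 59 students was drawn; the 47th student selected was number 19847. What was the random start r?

k = 24957/59 = 423
r = 19847 − (47−1)×423 = 19847 − 19458 = 389

389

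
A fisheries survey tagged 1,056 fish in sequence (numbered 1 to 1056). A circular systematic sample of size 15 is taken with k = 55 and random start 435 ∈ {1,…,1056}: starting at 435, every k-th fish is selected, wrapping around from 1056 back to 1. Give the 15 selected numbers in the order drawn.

Selection 1: 435
Selection 2: 435 + 55 = 490
Selection 3: 490 + 55 = 545
Selection 4: 545 + 55 = 600
Selection 5: 600 + 55 = 655
Selection 6: 655 + 55 = 710
Selection 7: 710 + 55 = 765
Selection 8: 765 + 55 = 820
Selection 9: 820 + 55 = 875
Selection 10: 875 + 55 = 930
Selection 11: 930 + 55 = 985
Selection 12: 985 + 55 = 1040
Selection 13: 1040 + 55 = 1095 → 1095 − 1056 = 39
Selection 14: 39 + 55 = 94
Selection 15: 94 + 55 = 149

435, 490, 545, 600, 655, 710, 765, 820, 875, 930, 985, 1040, 39, 94, 149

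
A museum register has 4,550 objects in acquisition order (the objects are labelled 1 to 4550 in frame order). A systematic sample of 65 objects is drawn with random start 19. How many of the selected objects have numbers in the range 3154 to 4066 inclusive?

13

k = 4550/65 = 70
First selection ≥ 3154: 19 + ⌈(3154−19)/70⌉·70 = 19 + 45×70 = 3169
Last selection ≤ 4066: 19 + ⌊(4066−19)/70⌋·70 = 19 + 57×70 = 4009
Count = 57 − 45 + 1 = 13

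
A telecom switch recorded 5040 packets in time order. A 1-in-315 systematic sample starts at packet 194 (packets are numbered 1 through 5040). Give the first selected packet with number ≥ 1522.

k = 315
Steps past start: ⌈(1522 − 194)/315⌉ = ⌈1328/315⌉ = 5
Selected packet: 194 + 5×315 = 1769

1769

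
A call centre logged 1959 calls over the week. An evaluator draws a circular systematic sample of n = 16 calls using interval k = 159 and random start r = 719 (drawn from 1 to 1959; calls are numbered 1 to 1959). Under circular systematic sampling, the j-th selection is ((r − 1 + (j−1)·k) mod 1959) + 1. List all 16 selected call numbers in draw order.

Selection 1: 719
Selection 2: 719 + 159 = 878
Selection 3: 878 + 159 = 1037
Selection 4: 1037 + 159 = 1196
Selection 5: 1196 + 159 = 1355
Selection 6: 1355 + 159 = 1514
Selection 7: 1514 + 159 = 1673
Selection 8: 1673 + 159 = 1832
Selection 9: 1832 + 159 = 1991 → 1991 − 1959 = 32
Selection 10: 32 + 159 = 191
Selection 11: 191 + 159 = 350
Selection 12: 350 + 159 = 509
Selection 13: 509 + 159 = 668
Selection 14: 668 + 159 = 827
Selection 15: 827 + 159 = 986
Selection 16: 986 + 159 = 1145

719, 878, 1037, 1196, 1355, 1514, 1673, 1832, 32, 191, 350, 509, 668, 827, 986, 1145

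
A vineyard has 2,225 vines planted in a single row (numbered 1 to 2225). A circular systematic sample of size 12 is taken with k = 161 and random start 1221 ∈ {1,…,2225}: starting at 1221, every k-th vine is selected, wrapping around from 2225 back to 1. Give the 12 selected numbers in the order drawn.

1221, 1382, 1543, 1704, 1865, 2026, 2187, 123, 284, 445, 606, 767

Selection 1: 1221
Selection 2: 1221 + 161 = 1382
Selection 3: 1382 + 161 = 1543
Selection 4: 1543 + 161 = 1704
Selection 5: 1704 + 161 = 1865
Selection 6: 1865 + 161 = 2026
Selection 7: 2026 + 161 = 2187
Selection 8: 2187 + 161 = 2348 → 2348 − 2225 = 123
Selection 9: 123 + 161 = 284
Selection 10: 284 + 161 = 445
Selection 11: 445 + 161 = 606
Selection 12: 606 + 161 = 767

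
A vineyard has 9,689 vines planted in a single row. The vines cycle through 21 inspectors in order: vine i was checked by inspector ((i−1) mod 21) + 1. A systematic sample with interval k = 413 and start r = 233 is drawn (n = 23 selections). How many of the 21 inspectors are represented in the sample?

3

Consecutive selections differ by k = 413, so their inspector numbers differ by 413 mod 21 = 14.
gcd(413, 21) = 7, so the sample visits 21/7 = 3 distinct residues mod 21.
Start 233 is inspector 2; the inspectors hit are 2, 9, 16.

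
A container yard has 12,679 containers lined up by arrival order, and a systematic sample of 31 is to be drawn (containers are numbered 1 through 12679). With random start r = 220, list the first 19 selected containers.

220, 629, 1038, 1447, 1856, 2265, 2674, 3083, 3492, 3901, 4310, 4719, 5128, 5537, 5946, 6355, 6764, 7173, 7582

k = N/n = 12679/31 = 409
container 1: 220
container 2: 220 + 409 = 629
container 3: 629 + 409 = 1038
container 4: 1038 + 409 = 1447
container 5: 1447 + 409 = 1856
container 6: 1856 + 409 = 2265
container 7: 2265 + 409 = 2674
container 8: 2674 + 409 = 3083
container 9: 3083 + 409 = 3492
container 10: 3492 + 409 = 3901
container 11: 3901 + 409 = 4310
container 12: 4310 + 409 = 4719
container 13: 4719 + 409 = 5128
container 14: 5128 + 409 = 5537
container 15: 5537 + 409 = 5946
container 16: 5946 + 409 = 6355
container 17: 6355 + 409 = 6764
container 18: 6764 + 409 = 7173
container 19: 7173 + 409 = 7582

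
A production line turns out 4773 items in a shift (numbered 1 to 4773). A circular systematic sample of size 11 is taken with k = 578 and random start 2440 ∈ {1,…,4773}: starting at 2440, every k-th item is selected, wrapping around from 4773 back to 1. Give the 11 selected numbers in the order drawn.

Selection 1: 2440
Selection 2: 2440 + 578 = 3018
Selection 3: 3018 + 578 = 3596
Selection 4: 3596 + 578 = 4174
Selection 5: 4174 + 578 = 4752
Selection 6: 4752 + 578 = 5330 → 5330 − 4773 = 557
Selection 7: 557 + 578 = 1135
Selection 8: 1135 + 578 = 1713
Selection 9: 1713 + 578 = 2291
Selection 10: 2291 + 578 = 2869
Selection 11: 2869 + 578 = 3447

2440, 3018, 3596, 4174, 4752, 557, 1135, 1713, 2291, 2869, 3447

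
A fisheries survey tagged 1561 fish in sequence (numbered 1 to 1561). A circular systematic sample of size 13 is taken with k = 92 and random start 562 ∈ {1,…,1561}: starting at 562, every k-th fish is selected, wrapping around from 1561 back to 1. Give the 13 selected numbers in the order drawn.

562, 654, 746, 838, 930, 1022, 1114, 1206, 1298, 1390, 1482, 13, 105

Selection 1: 562
Selection 2: 562 + 92 = 654
Selection 3: 654 + 92 = 746
Selection 4: 746 + 92 = 838
Selection 5: 838 + 92 = 930
Selection 6: 930 + 92 = 1022
Selection 7: 1022 + 92 = 1114
Selection 8: 1114 + 92 = 1206
Selection 9: 1206 + 92 = 1298
Selection 10: 1298 + 92 = 1390
Selection 11: 1390 + 92 = 1482
Selection 12: 1482 + 92 = 1574 → 1574 − 1561 = 13
Selection 13: 13 + 92 = 105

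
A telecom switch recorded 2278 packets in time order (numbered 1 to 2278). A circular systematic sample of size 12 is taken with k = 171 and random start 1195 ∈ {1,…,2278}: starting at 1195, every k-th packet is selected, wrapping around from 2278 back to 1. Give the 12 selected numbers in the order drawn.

Selection 1: 1195
Selection 2: 1195 + 171 = 1366
Selection 3: 1366 + 171 = 1537
Selection 4: 1537 + 171 = 1708
Selection 5: 1708 + 171 = 1879
Selection 6: 1879 + 171 = 2050
Selection 7: 2050 + 171 = 2221
Selection 8: 2221 + 171 = 2392 → 2392 − 2278 = 114
Selection 9: 114 + 171 = 285
Selection 10: 285 + 171 = 456
Selection 11: 456 + 171 = 627
Selection 12: 627 + 171 = 798

1195, 1366, 1537, 1708, 1879, 2050, 2221, 114, 285, 456, 627, 798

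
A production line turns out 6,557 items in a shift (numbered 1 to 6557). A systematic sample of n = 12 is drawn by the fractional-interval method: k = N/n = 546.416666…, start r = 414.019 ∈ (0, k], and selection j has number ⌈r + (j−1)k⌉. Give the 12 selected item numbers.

415, 961, 1507, 2054, 2600, 3147, 3693, 4239, 4786, 5332, 5879, 6425

j=1: r + 0k = 414.019 → ⌈·⌉ = 415
j=2: r + 1k = 960.435666… → ⌈·⌉ = 961
j=3: r + 2k = 1506.852333… → ⌈·⌉ = 1507
j=4: r + 3k = 2053.269 → ⌈·⌉ = 2054
j=5: r + 4k = 2599.685666… → ⌈·⌉ = 2600
j=6: r + 5k = 3146.102333… → ⌈·⌉ = 3147
j=7: r + 6k = 3692.519 → ⌈·⌉ = 3693
j=8: r + 7k = 4238.935666… → ⌈·⌉ = 4239
j=9: r + 8k = 4785.352333… → ⌈·⌉ = 4786
j=10: r + 9k = 5331.769 → ⌈·⌉ = 5332
j=11: r + 10k = 5878.185666… → ⌈·⌉ = 5879
j=12: r + 11k = 6424.602333… → ⌈·⌉ = 6425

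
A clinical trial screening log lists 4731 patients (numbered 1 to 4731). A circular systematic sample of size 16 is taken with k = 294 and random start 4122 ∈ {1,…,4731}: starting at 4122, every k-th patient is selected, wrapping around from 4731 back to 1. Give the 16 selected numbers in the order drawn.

4122, 4416, 4710, 273, 567, 861, 1155, 1449, 1743, 2037, 2331, 2625, 2919, 3213, 3507, 3801

Selection 1: 4122
Selection 2: 4122 + 294 = 4416
Selection 3: 4416 + 294 = 4710
Selection 4: 4710 + 294 = 5004 → 5004 − 4731 = 273
Selection 5: 273 + 294 = 567
Selection 6: 567 + 294 = 861
Selection 7: 861 + 294 = 1155
Selection 8: 1155 + 294 = 1449
Selection 9: 1449 + 294 = 1743
Selection 10: 1743 + 294 = 2037
Selection 11: 2037 + 294 = 2331
Selection 12: 2331 + 294 = 2625
Selection 13: 2625 + 294 = 2919
Selection 14: 2919 + 294 = 3213
Selection 15: 3213 + 294 = 3507
Selection 16: 3507 + 294 = 3801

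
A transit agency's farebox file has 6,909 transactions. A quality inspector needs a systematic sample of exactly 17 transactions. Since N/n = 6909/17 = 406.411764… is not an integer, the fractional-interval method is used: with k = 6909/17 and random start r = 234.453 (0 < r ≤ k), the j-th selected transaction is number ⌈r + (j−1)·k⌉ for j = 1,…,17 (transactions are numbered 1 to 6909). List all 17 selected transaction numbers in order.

235, 641, 1048, 1454, 1861, 2267, 2673, 3080, 3486, 3893, 4299, 4705, 5112, 5518, 5925, 6331, 6738

j=1: r + 0k = 234.453 → ⌈·⌉ = 235
j=2: r + 1k = 640.864764… → ⌈·⌉ = 641
j=3: r + 2k = 1047.276529… → ⌈·⌉ = 1048
j=4: r + 3k = 1453.688294… → ⌈·⌉ = 1454
j=5: r + 4k = 1860.100058… → ⌈·⌉ = 1861
j=6: r + 5k = 2266.511823… → ⌈·⌉ = 2267
j=7: r + 6k = 2672.923588… → ⌈·⌉ = 2673
j=8: r + 7k = 3079.335352… → ⌈·⌉ = 3080
j=9: r + 8k = 3485.747117… → ⌈·⌉ = 3486
j=10: r + 9k = 3892.158882… → ⌈·⌉ = 3893
j=11: r + 10k = 4298.570647… → ⌈·⌉ = 4299
j=12: r + 11k = 4704.982411… → ⌈·⌉ = 4705
j=13: r + 12k = 5111.394176… → ⌈·⌉ = 5112
j=14: r + 13k = 5517.805941… → ⌈·⌉ = 5518
j=15: r + 14k = 5924.217705… → ⌈·⌉ = 5925
j=16: r + 15k = 6330.629470… → ⌈·⌉ = 6331
j=17: r + 16k = 6737.041235… → ⌈·⌉ = 6738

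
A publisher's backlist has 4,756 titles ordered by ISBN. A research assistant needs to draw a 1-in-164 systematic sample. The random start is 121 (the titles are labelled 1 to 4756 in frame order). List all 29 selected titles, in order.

title 1: 121
title 2: 121 + 164 = 285
title 3: 285 + 164 = 449
title 4: 449 + 164 = 613
title 5: 613 + 164 = 777
title 6: 777 + 164 = 941
title 7: 941 + 164 = 1105
title 8: 1105 + 164 = 1269
title 9: 1269 + 164 = 1433
title 10: 1433 + 164 = 1597
title 11: 1597 + 164 = 1761
title 12: 1761 + 164 = 1925
title 13: 1925 + 164 = 2089
title 14: 2089 + 164 = 2253
title 15: 2253 + 164 = 2417
title 16: 2417 + 164 = 2581
title 17: 2581 + 164 = 2745
title 18: 2745 + 164 = 2909
title 19: 2909 + 164 = 3073
title 20: 3073 + 164 = 3237
title 21: 3237 + 164 = 3401
title 22: 3401 + 164 = 3565
title 23: 3565 + 164 = 3729
title 24: 3729 + 164 = 3893
title 25: 3893 + 164 = 4057
title 26: 4057 + 164 = 4221
title 27: 4221 + 164 = 4385
title 28: 4385 + 164 = 4549
title 29: 4549 + 164 = 4713

121, 285, 449, 613, 777, 941, 1105, 1269, 1433, 1597, 1761, 1925, 2089, 2253, 2417, 2581, 2745, 2909, 3073, 3237, 3401, 3565, 3729, 3893, 4057, 4221, 4385, 4549, 4713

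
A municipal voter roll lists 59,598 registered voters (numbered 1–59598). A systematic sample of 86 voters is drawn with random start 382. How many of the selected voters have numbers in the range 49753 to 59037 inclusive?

13

k = 59598/86 = 693
First selection ≥ 49753: 382 + ⌈(49753−382)/693⌉·693 = 382 + 72×693 = 50278
Last selection ≤ 59037: 382 + ⌊(59037−382)/693⌋·693 = 382 + 84×693 = 58594
Count = 84 − 72 + 1 = 13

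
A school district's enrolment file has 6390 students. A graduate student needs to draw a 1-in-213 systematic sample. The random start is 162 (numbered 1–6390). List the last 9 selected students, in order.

22nd selection = 162 + 21×213 = 4635
23rd: 4635 + 213 = 4848
24th: 4848 + 213 = 5061
25th: 5061 + 213 = 5274
26th: 5274 + 213 = 5487
27th: 5487 + 213 = 5700
28th: 5700 + 213 = 5913
29th: 5913 + 213 = 6126
30th: 6126 + 213 = 6339

4635, 4848, 5061, 5274, 5487, 5700, 5913, 6126, 6339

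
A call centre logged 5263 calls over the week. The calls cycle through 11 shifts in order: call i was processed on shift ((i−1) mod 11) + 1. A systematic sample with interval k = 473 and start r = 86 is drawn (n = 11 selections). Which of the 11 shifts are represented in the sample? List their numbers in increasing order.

Consecutive selections differ by k = 473, so their shift numbers differ by 473 mod 11 = 0.
gcd(473, 11) = 11, so the sample visits 11/11 = 1 distinct residues mod 11.
Start 86 is shift 9; the shifts hit are 9.

9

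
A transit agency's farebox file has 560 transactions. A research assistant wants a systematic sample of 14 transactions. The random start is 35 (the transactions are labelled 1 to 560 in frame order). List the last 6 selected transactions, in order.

355, 395, 435, 475, 515, 555

k = N/n = 560/14 = 40
9th selection = 35 + 8×40 = 355
10th: 355 + 40 = 395
11th: 395 + 40 = 435
12th: 435 + 40 = 475
13th: 475 + 40 = 515
14th: 515 + 40 = 555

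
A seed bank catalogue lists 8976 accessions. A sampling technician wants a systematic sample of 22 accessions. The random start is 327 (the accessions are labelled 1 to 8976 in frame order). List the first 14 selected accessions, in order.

k = N/n = 8976/22 = 408
accession 1: 327
accession 2: 327 + 408 = 735
accession 3: 735 + 408 = 1143
accession 4: 1143 + 408 = 1551
accession 5: 1551 + 408 = 1959
accession 6: 1959 + 408 = 2367
accession 7: 2367 + 408 = 2775
accession 8: 2775 + 408 = 3183
accession 9: 3183 + 408 = 3591
accession 10: 3591 + 408 = 3999
accession 11: 3999 + 408 = 4407
accession 12: 4407 + 408 = 4815
accession 13: 4815 + 408 = 5223
accession 14: 5223 + 408 = 5631

327, 735, 1143, 1551, 1959, 2367, 2775, 3183, 3591, 3999, 4407, 4815, 5223, 5631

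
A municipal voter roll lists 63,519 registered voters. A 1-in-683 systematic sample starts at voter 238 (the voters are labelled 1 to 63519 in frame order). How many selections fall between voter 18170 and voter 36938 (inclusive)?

k = 683
First selection ≥ 18170: 238 + ⌈(18170−238)/683⌉·683 = 238 + 27×683 = 18679
Last selection ≤ 36938: 238 + ⌊(36938−238)/683⌋·683 = 238 + 53×683 = 36437
Count = 53 − 27 + 1 = 27

27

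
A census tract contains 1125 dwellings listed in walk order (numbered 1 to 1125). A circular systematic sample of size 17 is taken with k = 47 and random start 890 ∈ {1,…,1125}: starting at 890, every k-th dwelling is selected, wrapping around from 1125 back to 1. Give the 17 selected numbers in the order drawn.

Selection 1: 890
Selection 2: 890 + 47 = 937
Selection 3: 937 + 47 = 984
Selection 4: 984 + 47 = 1031
Selection 5: 1031 + 47 = 1078
Selection 6: 1078 + 47 = 1125
Selection 7: 1125 + 47 = 1172 → 1172 − 1125 = 47
Selection 8: 47 + 47 = 94
Selection 9: 94 + 47 = 141
Selection 10: 141 + 47 = 188
Selection 11: 188 + 47 = 235
Selection 12: 235 + 47 = 282
Selection 13: 282 + 47 = 329
Selection 14: 329 + 47 = 376
Selection 15: 376 + 47 = 423
Selection 16: 423 + 47 = 470
Selection 17: 470 + 47 = 517

890, 937, 984, 1031, 1078, 1125, 47, 94, 141, 188, 235, 282, 329, 376, 423, 470, 517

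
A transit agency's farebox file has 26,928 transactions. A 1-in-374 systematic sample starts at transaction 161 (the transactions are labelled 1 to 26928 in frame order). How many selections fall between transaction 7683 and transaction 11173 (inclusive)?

k = 374
First selection ≥ 7683: 161 + ⌈(7683−161)/374⌉·374 = 161 + 21×374 = 8015
Last selection ≤ 11173: 161 + ⌊(11173−161)/374⌋·374 = 161 + 29×374 = 11007
Count = 29 − 21 + 1 = 9

9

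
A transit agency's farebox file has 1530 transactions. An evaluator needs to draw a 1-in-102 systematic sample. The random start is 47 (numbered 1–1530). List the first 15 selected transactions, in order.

47, 149, 251, 353, 455, 557, 659, 761, 863, 965, 1067, 1169, 1271, 1373, 1475

transaction 1: 47
transaction 2: 47 + 102 = 149
transaction 3: 149 + 102 = 251
transaction 4: 251 + 102 = 353
transaction 5: 353 + 102 = 455
transaction 6: 455 + 102 = 557
transaction 7: 557 + 102 = 659
transaction 8: 659 + 102 = 761
transaction 9: 761 + 102 = 863
transaction 10: 863 + 102 = 965
transaction 11: 965 + 102 = 1067
transaction 12: 1067 + 102 = 1169
transaction 13: 1169 + 102 = 1271
transaction 14: 1271 + 102 = 1373
transaction 15: 1373 + 102 = 1475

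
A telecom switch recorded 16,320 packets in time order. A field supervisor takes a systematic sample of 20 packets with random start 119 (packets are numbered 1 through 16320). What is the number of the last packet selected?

k = 16320/20 = 816
20th selection = r + (20−1)·k = 119 + 19×816 = 119 + 15504 = 15623

15623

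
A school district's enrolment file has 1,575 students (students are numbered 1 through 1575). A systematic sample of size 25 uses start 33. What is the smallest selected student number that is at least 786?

k = 1575/25 = 63
Steps past start: ⌈(786 − 33)/63⌉ = ⌈753/63⌉ = 12
Selected student: 33 + 12×63 = 789

789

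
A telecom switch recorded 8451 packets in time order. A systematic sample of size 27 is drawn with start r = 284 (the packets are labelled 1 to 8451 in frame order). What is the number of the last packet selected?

8422

k = 8451/27 = 313
27th selection = r + (27−1)·k = 284 + 26×313 = 284 + 8138 = 8422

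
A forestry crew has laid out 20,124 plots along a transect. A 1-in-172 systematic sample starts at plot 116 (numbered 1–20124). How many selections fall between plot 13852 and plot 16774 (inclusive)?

k = 172
First selection ≥ 13852: 116 + ⌈(13852−116)/172⌉·172 = 116 + 80×172 = 13876
Last selection ≤ 16774: 116 + ⌊(16774−116)/172⌋·172 = 116 + 96×172 = 16628
Count = 96 − 80 + 1 = 17

17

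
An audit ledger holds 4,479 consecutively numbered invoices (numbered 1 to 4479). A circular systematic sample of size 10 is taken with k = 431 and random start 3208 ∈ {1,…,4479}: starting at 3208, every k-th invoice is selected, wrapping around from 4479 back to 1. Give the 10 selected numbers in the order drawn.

3208, 3639, 4070, 22, 453, 884, 1315, 1746, 2177, 2608

Selection 1: 3208
Selection 2: 3208 + 431 = 3639
Selection 3: 3639 + 431 = 4070
Selection 4: 4070 + 431 = 4501 → 4501 − 4479 = 22
Selection 5: 22 + 431 = 453
Selection 6: 453 + 431 = 884
Selection 7: 884 + 431 = 1315
Selection 8: 1315 + 431 = 1746
Selection 9: 1746 + 431 = 2177
Selection 10: 2177 + 431 = 2608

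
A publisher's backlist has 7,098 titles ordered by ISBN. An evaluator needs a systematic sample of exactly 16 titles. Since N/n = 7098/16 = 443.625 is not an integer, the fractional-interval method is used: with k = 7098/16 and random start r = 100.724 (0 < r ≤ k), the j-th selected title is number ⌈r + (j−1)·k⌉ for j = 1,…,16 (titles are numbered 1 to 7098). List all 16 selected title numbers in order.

101, 545, 988, 1432, 1876, 2319, 2763, 3207, 3650, 4094, 4537, 4981, 5425, 5868, 6312, 6756

j=1: r + 0k = 100.724 → ⌈·⌉ = 101
j=2: r + 1k = 544.349 → ⌈·⌉ = 545
j=3: r + 2k = 987.974 → ⌈·⌉ = 988
j=4: r + 3k = 1431.599 → ⌈·⌉ = 1432
j=5: r + 4k = 1875.224 → ⌈·⌉ = 1876
j=6: r + 5k = 2318.849 → ⌈·⌉ = 2319
j=7: r + 6k = 2762.474 → ⌈·⌉ = 2763
j=8: r + 7k = 3206.099 → ⌈·⌉ = 3207
j=9: r + 8k = 3649.724 → ⌈·⌉ = 3650
j=10: r + 9k = 4093.349 → ⌈·⌉ = 4094
j=11: r + 10k = 4536.974 → ⌈·⌉ = 4537
j=12: r + 11k = 4980.599 → ⌈·⌉ = 4981
j=13: r + 12k = 5424.224 → ⌈·⌉ = 5425
j=14: r + 13k = 5867.849 → ⌈·⌉ = 5868
j=15: r + 14k = 6311.474 → ⌈·⌉ = 6312
j=16: r + 15k = 6755.099 → ⌈·⌉ = 6756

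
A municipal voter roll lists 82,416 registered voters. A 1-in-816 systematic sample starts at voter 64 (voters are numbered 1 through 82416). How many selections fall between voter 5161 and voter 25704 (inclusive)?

25

k = 816
First selection ≥ 5161: 64 + ⌈(5161−64)/816⌉·816 = 64 + 7×816 = 5776
Last selection ≤ 25704: 64 + ⌊(25704−64)/816⌋·816 = 64 + 31×816 = 25360
Count = 31 − 7 + 1 = 25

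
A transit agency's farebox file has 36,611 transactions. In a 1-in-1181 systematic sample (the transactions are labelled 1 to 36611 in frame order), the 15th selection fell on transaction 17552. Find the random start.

1018

k = 1181
r = 17552 − (15−1)×1181 = 17552 − 16534 = 1018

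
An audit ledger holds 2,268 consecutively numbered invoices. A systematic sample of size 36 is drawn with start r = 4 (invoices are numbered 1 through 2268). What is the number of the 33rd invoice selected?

k = 2268/36 = 63
33rd selection = r + (33−1)·k = 4 + 32×63 = 4 + 2016 = 2020

2020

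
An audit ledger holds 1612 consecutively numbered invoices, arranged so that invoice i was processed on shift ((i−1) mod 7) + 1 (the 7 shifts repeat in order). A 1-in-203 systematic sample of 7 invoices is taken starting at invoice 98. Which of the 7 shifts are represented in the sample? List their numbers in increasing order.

Consecutive selections differ by k = 203, so their shift numbers differ by 203 mod 7 = 0.
gcd(203, 7) = 7, so the sample visits 7/7 = 1 distinct residues mod 7.
Start 98 is shift 7; the shifts hit are 7.

7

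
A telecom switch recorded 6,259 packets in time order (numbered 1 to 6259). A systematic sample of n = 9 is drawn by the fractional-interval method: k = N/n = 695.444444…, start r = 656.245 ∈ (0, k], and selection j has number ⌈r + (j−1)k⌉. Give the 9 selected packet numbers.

657, 1352, 2048, 2743, 3439, 4134, 4829, 5525, 6220

j=1: r + 0k = 656.245 → ⌈·⌉ = 657
j=2: r + 1k = 1351.689444… → ⌈·⌉ = 1352
j=3: r + 2k = 2047.133888… → ⌈·⌉ = 2048
j=4: r + 3k = 2742.578333… → ⌈·⌉ = 2743
j=5: r + 4k = 3438.022777… → ⌈·⌉ = 3439
j=6: r + 5k = 4133.467222… → ⌈·⌉ = 4134
j=7: r + 6k = 4828.911666… → ⌈·⌉ = 4829
j=8: r + 7k = 5524.356111… → ⌈·⌉ = 5525
j=9: r + 8k = 6219.800555… → ⌈·⌉ = 6220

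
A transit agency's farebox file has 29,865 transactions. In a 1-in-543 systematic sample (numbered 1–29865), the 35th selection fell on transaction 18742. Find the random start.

280

k = 543
r = 18742 − (35−1)×543 = 18742 − 18462 = 280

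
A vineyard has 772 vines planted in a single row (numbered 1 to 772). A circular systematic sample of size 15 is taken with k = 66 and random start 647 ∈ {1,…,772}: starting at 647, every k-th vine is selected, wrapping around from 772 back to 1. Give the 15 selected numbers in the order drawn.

647, 713, 7, 73, 139, 205, 271, 337, 403, 469, 535, 601, 667, 733, 27

Selection 1: 647
Selection 2: 647 + 66 = 713
Selection 3: 713 + 66 = 779 → 779 − 772 = 7
Selection 4: 7 + 66 = 73
Selection 5: 73 + 66 = 139
Selection 6: 139 + 66 = 205
Selection 7: 205 + 66 = 271
Selection 8: 271 + 66 = 337
Selection 9: 337 + 66 = 403
Selection 10: 403 + 66 = 469
Selection 11: 469 + 66 = 535
Selection 12: 535 + 66 = 601
Selection 13: 601 + 66 = 667
Selection 14: 667 + 66 = 733
Selection 15: 733 + 66 = 799 → 799 − 772 = 27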